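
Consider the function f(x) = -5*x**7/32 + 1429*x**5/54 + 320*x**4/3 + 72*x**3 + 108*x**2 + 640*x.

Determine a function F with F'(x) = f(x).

An antiderivative is F(x) = -(405*x**8 - 91456*x**6 - 442368*x**5 - 373248*x**4 - 746496*x**3 - 6635520*x**2 + 26542080)/20736.

Integrate term by term and add the pieces.
Check: d/dx[-(405*x**8 - 91456*x**6 - 442368*x**5 - 373248*x**4 - 746496*x**3 - 6635520*x**2 + 26542080)/20736] = -5*x**7/32 + 1429*x**5/54 + 320*x**4/3 + 72*x**3 + 108*x**2 + 640*x = f(x).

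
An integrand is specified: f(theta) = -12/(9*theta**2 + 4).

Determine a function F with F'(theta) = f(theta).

An antiderivative F(theta) passes only if d/dtheta[F] lands on f(theta) exactly.
Check: d/dtheta[-2*atan(3*theta/2)] = -12/(9*theta**2 + 4) = f(theta).

An antiderivative is F(theta) = -2*atan(3*theta/2).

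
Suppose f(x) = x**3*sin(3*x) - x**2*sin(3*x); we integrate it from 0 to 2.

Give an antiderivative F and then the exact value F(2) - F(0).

The integrand splits into summands that can be handled one at a time.
F(x) = -(9*x**3*cos(3*x) - 9*x**2*sin(3*x) - 9*x**2*cos(3*x) + 6*x*sin(3*x) - 6*x*cos(3*x) + 2*sin(3*x) + 2*cos(3*x))/27 is an antiderivative of f.
Check: d/dx[-(9*x**3*cos(3*x) - 9*x**2*sin(3*x) - 9*x**2*cos(3*x) + 6*x*sin(3*x) - 6*x*cos(3*x) + 2*sin(3*x) + 2*cos(3*x))/27] = x**3*sin(3*x) - x**2*sin(3*x) = f(x).
F(2) = -26*cos(6)/27 + 22*sin(6)/27; F(0) = -2/27.
Integral = F(2) - F(0) = -26*cos(6)/27 + 22*sin(6)/27 + 2/27.

Antiderivative: F(x) = -(9*x**3*cos(3*x) - 9*x**2*sin(3*x) - 9*x**2*cos(3*x) + 6*x*sin(3*x) - 6*x*cos(3*x) + 2*sin(3*x) + 2*cos(3*x))/27; value = -26*cos(6)/27 + 22*sin(6)/27 + 2/27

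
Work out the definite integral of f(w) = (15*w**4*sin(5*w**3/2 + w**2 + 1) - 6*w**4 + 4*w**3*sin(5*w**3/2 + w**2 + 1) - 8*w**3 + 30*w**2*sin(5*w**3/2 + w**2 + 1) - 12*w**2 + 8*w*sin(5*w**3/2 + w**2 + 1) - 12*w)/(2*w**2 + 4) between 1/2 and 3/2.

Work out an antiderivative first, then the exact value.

Antiderivative: F(w) = -w**3 - 2*w**2 + log(w**2/2 + 1) - cos(5*w**3/2 + w**2 + 1); value = -29/4 - cos(187/16) - log(9/8) + cos(25/16) + log(17/8)

Any candidate F(w) must reproduce f(w) exactly when differentiated.
F(w) = -w**3 - 2*w**2 + log(w**2/2 + 1) - cos(5*w**3/2 + w**2 + 1) is an antiderivative of f.
Check: d/dw[-w**3 - 2*w**2 + log(w**2/2 + 1) - cos(5*w**3/2 + w**2 + 1)] = (15*w**4*sin(5*w**3/2 + w**2 + 1) - 6*w**4 + 4*w**3*sin(5*w**3/2 + w**2 + 1) - 8*w**3 + 30*w**2*sin(5*w**3/2 + w**2 + 1) - 12*w**2 + 8*w*sin(5*w**3/2 + w**2 + 1) - 12*w)/(2*w**2 + 4) = f(w).
F(3/2) = -63/8 - cos(187/16) + log(17/8); F(1/2) = -5/8 - cos(25/16) + log(9/8).
Integral = F(3/2) - F(1/2) = -29/4 - cos(187/16) - log(9/8) + cos(25/16) + log(17/8).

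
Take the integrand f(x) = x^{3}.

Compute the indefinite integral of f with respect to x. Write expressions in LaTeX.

A first test for any F(x): its x-derivative must equal f(x) identically.
Check: d/dx[\frac{x^{4}}{4}] = x^{3} = f(x).

F(x) = \frac{x^{4}}{4} + C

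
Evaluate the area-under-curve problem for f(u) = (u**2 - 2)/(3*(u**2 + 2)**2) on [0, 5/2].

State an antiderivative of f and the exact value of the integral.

Antiderivative: F(u) = -u/(3*(u**2 + 2)); value = -10/99

f has the shape v'r + vr' for v = -u/3 and r = 1/(u**2 + 2) — it is the derivative of the product v*r.
F(u) = -u/(3*(u**2 + 2)) is an antiderivative of f.
Check: d/du[-u/(3*(u**2 + 2))] = (u**2 - 2)/(3*u**4 + 12*u**2 + 12), which equals f(u).
F(5/2) = -10/99; F(0) = 0.
Integral = F(5/2) - F(0) = -10/99.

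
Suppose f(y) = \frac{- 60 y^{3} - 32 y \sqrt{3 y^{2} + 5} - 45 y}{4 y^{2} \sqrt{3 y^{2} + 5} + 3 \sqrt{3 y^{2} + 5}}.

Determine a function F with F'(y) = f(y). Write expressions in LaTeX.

An antiderivative is F(y) = - 5 \sqrt{3 y^{2} + 5} - 4 \log{\left(4 y^{2} + 3 \right)}.

Any candidate F(y) must reproduce f(y) exactly when differentiated.
Check: d/dy[- 5 \sqrt{3 y^{2} + 5} - 4 \log{\left(4 y^{2} + 3 \right)}] = \frac{- 60 y^{3} - 32 y \sqrt{3 y^{2} + 5} - 45 y}{4 y^{2} \sqrt{3 y^{2} + 5} + 3 \sqrt{3 y^{2} + 5}} = f(y).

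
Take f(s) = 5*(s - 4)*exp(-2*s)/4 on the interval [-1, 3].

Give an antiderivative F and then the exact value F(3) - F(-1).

f has the shape u'v + uv' for u = 35/16 - 5*s/8 and v = exp(-2*s) — it is the derivative of the product u*v.
F(s) = -5*(2*s - 7)*exp(-2*s)/16 is an antiderivative of f.
Check: d/ds[-5*(2*s - 7)*exp(-2*s)/16] = (5*s - 20)*exp(-2*s)/4, which equals f(s).
F(3) = 5*exp(-6)/16; F(-1) = 45*exp(2)/16.
Integral = F(3) - F(-1) = -45*exp(2)/16 + 5*exp(-6)/16.

Antiderivative: F(s) = -5*(2*s - 7)*exp(-2*s)/16; value = -45*exp(2)/16 + 5*exp(-6)/16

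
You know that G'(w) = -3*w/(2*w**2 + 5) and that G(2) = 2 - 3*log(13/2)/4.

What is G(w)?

G(w) = 2 - 3*log(w**2 + 5/2)/4

The substitution u = w**2 + 5/2 works: G'(w) is exactly (dG/du)*(du/dw) for that inner function.
A general antiderivative is -3*log(w**2 + 5/2)/4 + C.
The condition gives C = 2 - 3*log(13/2)/4 - (-3*log(13/2)/4) = 2.
So G(w) = 2 - 3*log(w**2 + 5/2)/4.
Check: d/dw[2 - 3*log(w**2 + 5/2)/4] = -3*w/(2*w**2 + 5) = G'(w).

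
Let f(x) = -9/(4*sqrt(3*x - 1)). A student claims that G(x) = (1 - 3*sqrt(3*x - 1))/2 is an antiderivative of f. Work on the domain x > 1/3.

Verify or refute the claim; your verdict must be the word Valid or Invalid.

Valid - differentiating G returns exactly f.

d/dx[G] = -9/(4*sqrt(3*x - 1))
This equals f(x) exactly, so the claim holds.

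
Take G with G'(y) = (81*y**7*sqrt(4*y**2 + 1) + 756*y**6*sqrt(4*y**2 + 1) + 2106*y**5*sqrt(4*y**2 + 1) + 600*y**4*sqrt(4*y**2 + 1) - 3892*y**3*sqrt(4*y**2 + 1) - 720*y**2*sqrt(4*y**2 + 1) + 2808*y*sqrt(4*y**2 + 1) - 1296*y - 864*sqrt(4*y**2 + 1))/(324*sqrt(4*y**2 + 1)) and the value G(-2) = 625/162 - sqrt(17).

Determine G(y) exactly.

G(y) = (81*y**8 + 864*y**7 + 2808*y**6 + 960*y**5 - 7784*y**4 - 1920*y**3 + 11232*y**2 - 6912*y - 2592*sqrt(4*y**2 + 1) + 1296)/2592

A candidate passes only if d/dy[G] lands on the given G'(y) exactly.
A general antiderivative is -sqrt(4*y**2 + 1) + (-y**2/2 - 4*y/3 + 1)**4/2 + C.
The condition gives C = 625/162 - sqrt(17) - (625/162 - sqrt(17)) = 0.
So G(y) = (81*y**8 + 864*y**7 + 2808*y**6 + 960*y**5 - 7784*y**4 - 1920*y**3 + 11232*y**2 - 6912*y - 2592*sqrt(4*y**2 + 1) + 1296)/2592.
Check: d/dy[(81*y**8 + 864*y**7 + 2808*y**6 + 960*y**5 - 7784*y**4 - 1920*y**3 + 11232*y**2 - 6912*y - 2592*sqrt(4*y**2 + 1) + 1296)/2592] = (81*y**7*sqrt(4*y**2 + 1) + 756*y**6*sqrt(4*y**2 + 1) + 2106*y**5*sqrt(4*y**2 + 1) + 600*y**4*sqrt(4*y**2 + 1) - 3892*y**3*sqrt(4*y**2 + 1) - 720*y**2*sqrt(4*y**2 + 1) + 2808*y*sqrt(4*y**2 + 1) - 1296*y - 864*sqrt(4*y**2 + 1))/(324*sqrt(4*y**2 + 1)) = G'(y).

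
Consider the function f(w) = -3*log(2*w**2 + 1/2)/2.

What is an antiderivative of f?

An antiderivative is F(w) = -3*w*log(2*w**2 + 1/2)/2 + 3*w - 3*atan(2*w)/2.

Check any antiderivative F(w) by computing F'(w) and comparing it with f(w).
Check: d/dw[-3*w*log(2*w**2 + 1/2)/2 + 3*w - 3*atan(2*w)/2] = -3*log(2*w**2 + 1/2)/2 = f(w).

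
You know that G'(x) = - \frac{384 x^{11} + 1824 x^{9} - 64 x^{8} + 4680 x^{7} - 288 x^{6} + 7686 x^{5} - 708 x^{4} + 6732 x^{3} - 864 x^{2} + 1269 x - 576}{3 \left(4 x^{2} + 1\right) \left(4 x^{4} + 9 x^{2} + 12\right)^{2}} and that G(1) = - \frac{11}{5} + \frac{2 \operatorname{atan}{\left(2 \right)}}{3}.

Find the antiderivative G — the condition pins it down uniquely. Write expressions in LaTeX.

Whatever form G(x) takes, its d/dx must return the stated G'(x).
A general antiderivative is - x^{2} + \frac{2 \operatorname{atan}{\left(2 x \right)}}{3} - 2 + \frac{5}{4 \left(\frac{2 x^{4}}{3} + \frac{3 x^{2}}{2} + 2\right)} + C.
The condition gives C = - \frac{11}{5} + \frac{2 \operatorname{atan}{\left(2 \right)}}{3} - (- \frac{27}{10} + \frac{2 \operatorname{atan}{\left(2 \right)}}{3}) = \frac{1}{2}.
So G(x) = - x^{2} + \frac{2 \operatorname{atan}{\left(2 x \right)}}{3} - \frac{3}{2} + \frac{5}{\frac{8 x^{4}}{3} + 6 x^{2} + 8}.
Check: d/dx[- x^{2} + \frac{2 \operatorname{atan}{\left(2 x \right)}}{3} - \frac{3}{2} + \frac{5}{\frac{8 x^{4}}{3} + 6 x^{2} + 8}] = \frac{- 384 x^{11} - 1824 x^{9} + 64 x^{8} - 4680 x^{7} + 288 x^{6} - 7686 x^{5} + 708 x^{4} - 6732 x^{3} + 864 x^{2} - 1269 x + 576}{192 x^{10} + 912 x^{8} + 2340 x^{6} + 3123 x^{4} + 2376 x^{2} + 432}, which equals G'(x).

G(x) = - x^{2} + \frac{2 \operatorname{atan}{\left(2 x \right)}}{3} - \frac{3}{2} + \frac{5}{\frac{8 x^{4}}{3} + 6 x^{2} + 8}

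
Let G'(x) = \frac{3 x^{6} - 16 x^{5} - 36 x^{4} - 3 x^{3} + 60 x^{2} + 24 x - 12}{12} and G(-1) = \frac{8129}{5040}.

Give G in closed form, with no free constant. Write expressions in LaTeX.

G(x) = \frac{x^{7}}{28} - \frac{2 x^{6}}{9} - \frac{3 x^{5}}{5} - \frac{x^{4}}{16} + \frac{5 x^{3}}{3} + x^{2} - x + 1

Differentiate the proposed G(x) back; it has to land on the given G'(x).
A general antiderivative is \frac{x^{7}}{28} - \frac{2 x^{6}}{9} - \frac{3 x^{5}}{5} - \frac{x^{4}}{16} + \frac{5 x^{3}}{3} + x^{2} - x + C.
The condition gives C = \frac{8129}{5040} - (\frac{3089}{5040}) = 1.
So G(x) = \frac{x^{7}}{28} - \frac{2 x^{6}}{9} - \frac{3 x^{5}}{5} - \frac{x^{4}}{16} + \frac{5 x^{3}}{3} + x^{2} - x + 1.
Check: d/dx[\frac{x^{7}}{28} - \frac{2 x^{6}}{9} - \frac{3 x^{5}}{5} - \frac{x^{4}}{16} + \frac{5 x^{3}}{3} + x^{2} - x + 1] = \frac{x^{6}}{4} - \frac{4 x^{5}}{3} - 3 x^{4} - \frac{x^{3}}{4} + 5 x^{2} + 2 x - 1, which equals G'(x).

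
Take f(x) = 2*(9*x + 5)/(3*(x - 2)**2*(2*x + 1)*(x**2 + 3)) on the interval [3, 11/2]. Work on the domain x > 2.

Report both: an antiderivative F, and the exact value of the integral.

Antiderivative: F(x) = -934*log(x - 2)/3675 + 8*log(x + 1/2)/975 + 235*log(x**2 + 3)/1911 + 142*sqrt(3)*atan(sqrt(3)*x/3)/5733 - 46/(105*x - 210); value = -4178*log(7/2)/15925 - 235*log(12)/1911 - 142*sqrt(3)*pi/17199 + 8*log(6)/975 + 142*sqrt(3)*atan(11*sqrt(3)/6)/5733 + 46/147 + 235*log(133/4)/1911

Factor the denominator (3*(x - 2)**2*(2*x + 1)*(x**2 + 3)) and decompose: f = 2*(235*x + 71)/(1911*(x**2 + 3)) + 16/(975*(2*x + 1)) - 934/(3675*(x - 2)) + 46/(105*(x - 2)**2); each piece integrates to a log, atan, or power term.
F(x) = -934*log(x - 2)/3675 + 8*log(x + 1/2)/975 + 235*log(x**2 + 3)/1911 + 142*sqrt(3)*atan(sqrt(3)*x/3)/5733 - 46/(105*x - 210) is an antiderivative of f.
Check: d/dx[-934*log(x - 2)/3675 + 8*log(x + 1/2)/975 + 235*log(x**2 + 3)/1911 + 142*sqrt(3)*atan(sqrt(3)*x/3)/5733 - 46/(105*x - 210)] = (18*x + 10)/(6*x**5 - 21*x**4 + 30*x**3 - 51*x**2 + 36*x + 36), which equals f(x).
F(11/2) = -934*log(7/2)/3675 - 92/735 + 8*log(6)/975 + 142*sqrt(3)*atan(11*sqrt(3)/6)/5733 + 235*log(133/4)/1911; F(3) = -46/105 + 8*log(7/2)/975 + 142*sqrt(3)*pi/17199 + 235*log(12)/1911.
Integral = F(11/2) - F(3) = -4178*log(7/2)/15925 - 235*log(12)/1911 - 142*sqrt(3)*pi/17199 + 8*log(6)/975 + 142*sqrt(3)*atan(11*sqrt(3)/6)/5733 + 46/147 + 235*log(133/4)/1911.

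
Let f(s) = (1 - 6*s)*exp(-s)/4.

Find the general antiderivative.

F(s) = 3*s*exp(-s)/2 + 5*exp(-s)/4 + C

f has the shape u'v + uv' for u = 3*s/2 + 5/4 and v = exp(-s) — it is the derivative of the product u*v.
Check: d/ds[3*s*exp(-s)/2 + 5*exp(-s)/4] = (1 - 6*s)*exp(-s)/4 = f(s).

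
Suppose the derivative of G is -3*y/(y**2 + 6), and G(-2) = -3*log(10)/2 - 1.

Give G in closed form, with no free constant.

G(y) = -3*log(y**2 + 6)/2 - 1

G'(y) matches the chain-rule pattern g'(h)*h' with inner function h(y) = y**2 + 6; substituting u = h(y) collapses the integral.
A general antiderivative is -3*log(y**2 + 6)/2 + C.
The condition gives C = -3*log(10)/2 - 1 - (-3*log(10)/2) = -1.
So G(y) = -3*log(y**2 + 6)/2 - 1.
Check: d/dy[-3*log(y**2 + 6)/2 - 1] = -3*y/(y**2 + 6) = G'(y).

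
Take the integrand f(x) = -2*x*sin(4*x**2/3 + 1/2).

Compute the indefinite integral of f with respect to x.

F(x) = 3*cos(4*x**2/3 + 1/2)/4 + C

f matches the chain-rule pattern g'(h)*h' with inner function h(x) = 4*x**2/3 + 1/2; substituting u = h(x) collapses the integral.
Check: d/dx[3*cos(4*x**2/3 + 1/2)/4] = -2*x*sin(4*x**2/3 + 1/2) = f(x).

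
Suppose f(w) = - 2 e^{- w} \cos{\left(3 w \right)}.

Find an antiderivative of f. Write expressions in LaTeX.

An antiderivative is F(w) = - \frac{3 e^{- w} \sin{\left(3 w \right)}}{5} + \frac{e^{- w} \cos{\left(3 w \right)}}{5}.

Since d/dw undoes antidifferentiation here, F'(w) = f(w) is required of F(w).
Check: d/dw[- \frac{3 e^{- w} \sin{\left(3 w \right)}}{5} + \frac{e^{- w} \cos{\left(3 w \right)}}{5}] = - 2 e^{- w} \cos{\left(3 w \right)} = f(w).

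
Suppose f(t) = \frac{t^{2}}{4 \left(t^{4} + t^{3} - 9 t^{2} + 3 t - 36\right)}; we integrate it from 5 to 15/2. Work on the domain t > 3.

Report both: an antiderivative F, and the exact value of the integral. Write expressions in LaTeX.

Factor the denominator (4 \left(t - 3\right) \left(t + 4\right) \left(t^{2} + 3\right)) and decompose: f = \frac{t + 15}{304 \left(t^{2} + 3\right)} - \frac{4}{133 \left(t + 4\right)} + \frac{3}{112 \left(t - 3\right)}; each piece integrates to a log, atan, or power term.
F(t) = \frac{3 \log{\left(t - 3 \right)}}{112} - \frac{4 \log{\left(t + 4 \right)}}{133} + \frac{\log{\left(t^{2} + 3 \right)}}{608} + \frac{5 \sqrt{3} \operatorname{atan}{\left(\frac{\sqrt{3} t}{3} \right)}}{304} is an antiderivative of f.
Check: d/dt[\frac{3 \log{\left(t - 3 \right)}}{112} - \frac{4 \log{\left(t + 4 \right)}}{133} + \frac{\log{\left(t^{2} + 3 \right)}}{608} + \frac{5 \sqrt{3} \operatorname{atan}{\left(\frac{\sqrt{3} t}{3} \right)}}{304}] = \frac{t^{2}}{4 t^{4} + 4 t^{3} - 36 t^{2} + 12 t - 144}, which equals f(t).
F(15/2) = - \frac{4 \log{\left(\frac{23}{2} \right)}}{133} + \frac{\log{\left(\frac{237}{4} \right)}}{608} + \frac{5 \sqrt{3} \operatorname{atan}{\left(\frac{5 \sqrt{3}}{2} \right)}}{304} + \frac{3 \log{\left(\frac{9}{2} \right)}}{112}; F(5) = - \frac{4 \log{\left(9 \right)}}{133} + \frac{\log{\left(28 \right)}}{608} + \frac{3 \log{\left(2 \right)}}{112} + \frac{5 \sqrt{3} \operatorname{atan}{\left(\frac{5 \sqrt{3}}{3} \right)}}{304}.
Integral = F(15/2) - F(5) = - \frac{4 \log{\left(\frac{23}{2} \right)}}{133} - \frac{5 \sqrt{3} \operatorname{atan}{\left(\frac{5 \sqrt{3}}{3} \right)}}{304} - \frac{3 \log{\left(2 \right)}}{112} - \frac{\log{\left(28 \right)}}{608} + \frac{\log{\left(\frac{237}{4} \right)}}{608} + \frac{5 \sqrt{3} \operatorname{atan}{\left(\frac{5 \sqrt{3}}{2} \right)}}{304} + \frac{3 \log{\left(\frac{9}{2} \right)}}{112} + \frac{4 \log{\left(9 \right)}}{133}.

Antiderivative: F(t) = \frac{3 \log{\left(t - 3 \right)}}{112} - \frac{4 \log{\left(t + 4 \right)}}{133} + \frac{\log{\left(t^{2} + 3 \right)}}{608} + \frac{5 \sqrt{3} \operatorname{atan}{\left(\frac{\sqrt{3} t}{3} \right)}}{304}; value = - \frac{4 \log{\left(\frac{23}{2} \right)}}{133} - \frac{5 \sqrt{3} \operatorname{atan}{\left(\frac{5 \sqrt{3}}{3} \right)}}{304} - \frac{3 \log{\left(2 \right)}}{112} - \frac{\log{\left(28 \right)}}{608} + \frac{\log{\left(\frac{237}{4} \right)}}{608} + \frac{5 \sqrt{3} \operatorname{atan}{\left(\frac{5 \sqrt{3}}{2} \right)}}{304} + \frac{3 \log{\left(\frac{9}{2} \right)}}{112} + \frac{4 \log{\left(9 \right)}}{133}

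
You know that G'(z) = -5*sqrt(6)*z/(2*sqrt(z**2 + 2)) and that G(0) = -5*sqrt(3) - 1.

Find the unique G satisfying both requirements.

G(z) = -5*sqrt(3*z**2/2 + 3) - 1

G'(z) matches the chain-rule pattern g'(h)*h' with inner function h(z) = 3*z**2/2 + 3; substituting u = h(z) collapses the integral.
A general antiderivative is -5*sqrt(3*z**2/2 + 3) + C.
The condition gives C = -5*sqrt(3) - 1 - (-5*sqrt(3)) = -1.
So G(z) = -5*sqrt(3*z**2/2 + 3) - 1.
Check: d/dz[-5*sqrt(3*z**2/2 + 3) - 1] = -5*sqrt(6)*z/(2*sqrt(z**2 + 2)) = G'(z).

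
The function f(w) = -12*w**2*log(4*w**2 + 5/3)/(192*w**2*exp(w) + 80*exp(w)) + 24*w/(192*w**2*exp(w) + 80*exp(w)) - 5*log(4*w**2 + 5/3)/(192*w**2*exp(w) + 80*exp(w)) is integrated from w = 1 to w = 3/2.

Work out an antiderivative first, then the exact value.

Antiderivative: F(w) = exp(-w)*log(4*w**2 + 5/3)/16; value = -exp(-1)*log(17/3)/16 + exp(-3/2)*log(32/3)/16

f has the shape u'v + uv' for u = exp(-w)/16 and v = log(4*w**2 + 5/3) — it is the derivative of the product u*v.
F(w) = exp(-w)*log(4*w**2 + 5/3)/16 is an antiderivative of f.
Check: d/dw[exp(-w)*log(4*w**2 + 5/3)/16] = (-12*w**2*log(4*w**2 + 5/3) + 24*w - 5*log(4*w**2 + 5/3))/(192*w**2*exp(w) + 80*exp(w)), which equals f(w).
F(3/2) = exp(-3/2)*log(32/3)/16; F(1) = exp(-1)*log(17/3)/16.
Integral = F(3/2) - F(1) = -exp(-1)*log(17/3)/16 + exp(-3/2)*log(32/3)/16.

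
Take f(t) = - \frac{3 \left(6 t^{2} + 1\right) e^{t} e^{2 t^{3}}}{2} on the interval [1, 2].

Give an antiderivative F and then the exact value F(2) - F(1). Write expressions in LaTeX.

Antiderivative: F(t) = - \frac{3 e^{t} e^{2 t^{3}}}{2}; value = - \frac{3 e^{18}}{2} + \frac{3 e^{3}}{2}

The substitution u = 2 t^{3} + t works: f is exactly (dF/du)*(du/dt) for that inner function.
F(t) = - \frac{3 e^{t} e^{2 t^{3}}}{2} is an antiderivative of f.
Check: d/dt[- \frac{3 e^{t} e^{2 t^{3}}}{2}] = - 9 t^{2} e^{t} e^{2 t^{3}} - \frac{3 e^{t} e^{2 t^{3}}}{2}, which equals f(t).
F(2) = - \frac{3 e^{18}}{2}; F(1) = - \frac{3 e^{3}}{2}.
Integral = F(2) - F(1) = - \frac{3 e^{18}}{2} + \frac{3 e^{3}}{2}.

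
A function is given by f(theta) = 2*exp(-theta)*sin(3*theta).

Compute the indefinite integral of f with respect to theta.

F(theta) = -exp(-theta)*sin(3*theta)/5 - 3*exp(-theta)*cos(3*theta)/5 + C

A first test for any F(theta): its theta-derivative must equal f(theta) identically.
Check: d/dtheta[-exp(-theta)*sin(3*theta)/5 - 3*exp(-theta)*cos(3*theta)/5] = 2*exp(-theta)*sin(3*theta) = f(theta).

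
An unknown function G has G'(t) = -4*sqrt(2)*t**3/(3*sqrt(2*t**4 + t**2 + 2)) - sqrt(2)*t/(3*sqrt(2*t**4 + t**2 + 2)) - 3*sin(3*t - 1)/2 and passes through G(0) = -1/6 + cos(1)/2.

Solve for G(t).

G(t) = (-2*sqrt(2)*sqrt(2*t**4 + t**2 + 2) + 3*cos(3*t - 1) + 3)/6

Integrate term by term and add the pieces.
A general antiderivative is -2*sqrt(t**4 + t**2/2 + 1)/3 + cos(3*t - 1)/2 + C.
The condition gives C = -1/6 + cos(1)/2 - (-2/3 + cos(1)/2) = 1/2.
So G(t) = (-2*sqrt(2)*sqrt(2*t**4 + t**2 + 2) + 3*cos(3*t - 1) + 3)/6.
Check: d/dt[(-2*sqrt(2)*sqrt(2*t**4 + t**2 + 2) + 3*cos(3*t - 1) + 3)/6] = (-8*sqrt(2)*t**3 - 2*sqrt(2)*t - 9*sqrt(2*t**4 + t**2 + 2)*sin(3*t - 1))/(6*sqrt(2*t**4 + t**2 + 2)), which equals G'(t).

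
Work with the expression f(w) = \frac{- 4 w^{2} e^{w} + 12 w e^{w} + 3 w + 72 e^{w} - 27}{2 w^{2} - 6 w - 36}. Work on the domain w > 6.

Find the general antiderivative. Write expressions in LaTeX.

Whatever form F(w) takes, F'(w) = f(w) is non-negotiable.
Check: d/dw[- 2 e^{w} - \frac{\log{\left(\frac{w}{2} - 3 \right)}}{2} + 2 \log{\left(2 w + 6 \right)}] = \frac{- 4 w^{2} e^{w} + 12 w e^{w} + 3 w + 72 e^{w} - 27}{2 w^{2} - 6 w - 36} = f(w).

F(w) = - 2 e^{w} - \frac{\log{\left(\frac{w}{2} - 3 \right)}}{2} + 2 \log{\left(2 w + 6 \right)} + C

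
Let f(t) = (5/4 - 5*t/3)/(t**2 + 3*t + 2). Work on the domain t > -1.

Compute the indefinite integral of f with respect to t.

F(t) = 5*(7*log(t + 1) - 11*log(t + 2))/12 + C

Factor the denominator (12*(t + 1)*(t + 2)) and decompose: f = -55/(12*(t + 2)) + 35/(12*(t + 1)); each piece integrates to a log, atan, or power term.
Check: d/dt[5*(7*log(t + 1) - 11*log(t + 2))/12] = (15 - 20*t)/(12*t**2 + 36*t + 24), which equals f(t).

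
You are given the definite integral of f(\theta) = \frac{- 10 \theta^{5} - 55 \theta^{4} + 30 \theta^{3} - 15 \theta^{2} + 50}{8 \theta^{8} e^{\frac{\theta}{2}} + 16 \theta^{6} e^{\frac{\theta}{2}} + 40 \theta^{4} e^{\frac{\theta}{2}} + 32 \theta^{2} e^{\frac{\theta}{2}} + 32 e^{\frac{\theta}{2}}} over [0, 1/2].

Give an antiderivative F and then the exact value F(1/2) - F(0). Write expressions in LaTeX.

Any candidate F(\theta) must reproduce f(\theta) exactly when differentiated.
F(\theta) = - \frac{5 \left(1 - 2 \theta\right) e^{- \frac{\theta}{2}}}{4 \left(\theta^{4} + \theta^{2} + 2\right)} is an antiderivative of f.
Check: d/d\theta[- \frac{5 \left(1 - 2 \theta\right) e^{- \frac{\theta}{2}}}{4 \left(\theta^{4} + \theta^{2} + 2\right)}] = \frac{- 10 \theta^{5} - 55 \theta^{4} + 30 \theta^{3} - 15 \theta^{2} + 50}{8 \theta^{8} e^{\frac{\theta}{2}} + 16 \theta^{6} e^{\frac{\theta}{2}} + 40 \theta^{4} e^{\frac{\theta}{2}} + 32 \theta^{2} e^{\frac{\theta}{2}} + 32 e^{\frac{\theta}{2}}} = f(\theta).
F(1/2) = 0; F(0) = - \frac{5}{8}.
Integral = F(1/2) - F(0) = \frac{5}{8}.

Antiderivative: F(\theta) = - \frac{5 \left(1 - 2 \theta\right) e^{- \frac{\theta}{2}}}{4 \left(\theta^{4} + \theta^{2} + 2\right)}; value = \frac{5}{8}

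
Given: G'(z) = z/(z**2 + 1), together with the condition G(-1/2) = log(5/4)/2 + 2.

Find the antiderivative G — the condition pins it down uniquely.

The substitution u = z**2 + 1 works: G'(z) is exactly (dG/du)*(du/dz) for that inner function.
A general antiderivative is log(z**2 + 1)/2 + C.
The condition gives C = log(5/4)/2 + 2 - (log(5/4)/2) = 2.
So G(z) = log(z**2 + 1)/2 + 2.
Check: d/dz[log(z**2 + 1)/2 + 2] = z/(z**2 + 1) = G'(z).

G(z) = log(z**2 + 1)/2 + 2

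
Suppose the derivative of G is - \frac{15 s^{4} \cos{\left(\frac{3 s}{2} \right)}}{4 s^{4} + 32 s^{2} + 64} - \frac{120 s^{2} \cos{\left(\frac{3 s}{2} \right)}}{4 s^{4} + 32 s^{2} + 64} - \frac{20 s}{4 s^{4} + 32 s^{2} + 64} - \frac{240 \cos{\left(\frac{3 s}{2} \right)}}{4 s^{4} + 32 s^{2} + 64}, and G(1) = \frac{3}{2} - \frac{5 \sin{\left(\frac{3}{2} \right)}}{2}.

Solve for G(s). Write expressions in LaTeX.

The integrand splits into summands that can be handled one at a time.
A general antiderivative is - \frac{5 \sin{\left(\frac{3 s}{2} \right)}}{2} + \frac{5}{4 \left(\frac{s^{2}}{2} + 2\right)} + C.
The condition gives C = \frac{3}{2} - \frac{5 \sin{\left(\frac{3}{2} \right)}}{2} - (\frac{1}{2} - \frac{5 \sin{\left(\frac{3}{2} \right)}}{2}) = 1.
So G(s) = \frac{2 s^{2} - 5 \left(s^{2} + 4\right) \sin{\left(\frac{3 s}{2} \right)} + 13}{2 \left(s^{2} + 4\right)}.
Check: d/ds[\frac{2 s^{2} - 5 \left(s^{2} + 4\right) \sin{\left(\frac{3 s}{2} \right)} + 13}{2 \left(s^{2} + 4\right)}] = \frac{- 15 s^{4} \cos{\left(\frac{3 s}{2} \right)} - 120 s^{2} \cos{\left(\frac{3 s}{2} \right)} - 20 s - 240 \cos{\left(\frac{3 s}{2} \right)}}{4 s^{4} + 32 s^{2} + 64}, which equals G'(s).

G(s) = \frac{2 s^{2} - 5 \left(s^{2} + 4\right) \sin{\left(\frac{3 s}{2} \right)} + 13}{2 \left(s^{2} + 4\right)}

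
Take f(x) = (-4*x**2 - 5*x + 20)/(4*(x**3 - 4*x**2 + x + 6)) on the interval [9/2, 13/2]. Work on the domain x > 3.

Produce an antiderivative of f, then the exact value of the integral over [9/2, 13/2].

Antiderivative: F(x) = -31*log(x - 3)/16 + log(x - 2)/2 + 7*log(x + 1)/16; value = -31*log(7/2)/16 - 7*log(11/2)/16 - log(5/2)/2 + log(9/2)/2 + 31*log(3/2)/16 + 7*log(15/2)/16

Factor the denominator (4*(x - 3)*(x - 2)*(x + 1)) and decompose: f = 7/(16*(x + 1)) + 1/(2*(x - 2)) - 31/(16*(x - 3)); each piece integrates to a log, atan, or power term.
F(x) = -31*log(x - 3)/16 + log(x - 2)/2 + 7*log(x + 1)/16 is an antiderivative of f.
Check: d/dx[-31*log(x - 3)/16 + log(x - 2)/2 + 7*log(x + 1)/16] = (-4*x**2 - 5*x + 20)/(4*x**3 - 16*x**2 + 4*x + 24), which equals f(x).
F(13/2) = -31*log(7/2)/16 + log(9/2)/2 + 7*log(15/2)/16; F(9/2) = -31*log(3/2)/16 + log(5/2)/2 + 7*log(11/2)/16.
Integral = F(13/2) - F(9/2) = -31*log(7/2)/16 - 7*log(11/2)/16 - log(5/2)/2 + log(9/2)/2 + 31*log(3/2)/16 + 7*log(15/2)/16.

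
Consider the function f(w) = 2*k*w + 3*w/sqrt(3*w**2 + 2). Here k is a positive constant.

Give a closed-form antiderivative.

An antiderivative is F(w) = k*w**2 + sqrt(3*w**2 + 2).

Integrate term by term and add the pieces.
Check: d/dw[k*w**2 + sqrt(3*w**2 + 2)] = (2*k*w*sqrt(3*w**2 + 2) + 3*w)/sqrt(3*w**2 + 2), which equals f(w).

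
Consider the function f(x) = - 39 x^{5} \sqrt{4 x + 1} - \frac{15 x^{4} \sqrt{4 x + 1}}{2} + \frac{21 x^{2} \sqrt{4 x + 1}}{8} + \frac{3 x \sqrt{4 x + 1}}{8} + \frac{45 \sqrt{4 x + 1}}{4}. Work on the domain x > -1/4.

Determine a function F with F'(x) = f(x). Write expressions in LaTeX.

An antiderivative is F(x) = - 6 x^{6} \sqrt{4 x + 1} - \frac{3 x^{5} \sqrt{4 x + 1}}{2} + \frac{3 x^{3} \sqrt{4 x + 1}}{4} + \frac{3 x^{2} \sqrt{4 x + 1}}{16} + \frac{15 x \sqrt{4 x + 1}}{2} + \frac{15 \sqrt{4 x + 1}}{8}.

f has the shape u'v + uv' for u = - \frac{3 \left(4 x + 1\right)^{\frac{3}{2}}}{4} and v = 2 x^{5} - \frac{x^{2}}{4} - \frac{5}{2} — it is the derivative of the product u*v.
Check: d/dx[- 6 x^{6} \sqrt{4 x + 1} - \frac{3 x^{5} \sqrt{4 x + 1}}{2} + \frac{3 x^{3} \sqrt{4 x + 1}}{4} + \frac{3 x^{2} \sqrt{4 x + 1}}{16} + \frac{15 x \sqrt{4 x + 1}}{2} + \frac{15 \sqrt{4 x + 1}}{8}] = \frac{- 1248 x^{6} - 552 x^{5} - 60 x^{4} + 84 x^{3} + 33 x^{2} + 363 x + 90}{8 \sqrt{4 x + 1}}, which equals f(x).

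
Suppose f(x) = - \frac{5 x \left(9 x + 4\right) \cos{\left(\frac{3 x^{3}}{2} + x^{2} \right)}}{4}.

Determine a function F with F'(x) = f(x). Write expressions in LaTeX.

An antiderivative is F(x) = - \frac{5 \sin{\left(\frac{3 x^{3}}{2} + x^{2} \right)}}{2}.

The substitution u = \frac{3 x^{3}}{2} + x^{2} works: f is exactly (dF/du)*(du/dx) for that inner function.
Check: d/dx[- \frac{5 \sin{\left(\frac{3 x^{3}}{2} + x^{2} \right)}}{2}] = - \frac{45 x^{2} \cos{\left(\frac{3 x^{3}}{2} + x^{2} \right)}}{4} - 5 x \cos{\left(\frac{3 x^{3}}{2} + x^{2} \right)}, which equals f(x).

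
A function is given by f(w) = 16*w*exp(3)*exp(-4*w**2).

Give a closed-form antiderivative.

An antiderivative is F(w) = -2*exp(3)*exp(-4*w**2).

f matches the chain-rule pattern g'(h)*h' with inner function h(w) = 3 - 4*w**2; substituting u = h(w) collapses the integral.
Check: d/dw[-2*exp(3)*exp(-4*w**2)] = 16*w*exp(3)*exp(-4*w**2) = f(w).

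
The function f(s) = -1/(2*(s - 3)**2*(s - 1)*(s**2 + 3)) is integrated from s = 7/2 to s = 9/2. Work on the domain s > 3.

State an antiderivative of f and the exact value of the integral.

The denominator factors as 2*(s - 3)**2*(s - 1)*(s**2 + 3); partial fractions split f into directly integrable pieces: (s - 1)/(96*(s**2 + 3)) - 1/(32*(s - 1)) + 1/(48*(s - 3)) - 1/(48*(s - 3)**2).
F(s) = (12*s*log(s - 3) - 18*s*log(s - 1) + 3*s*log(s**2 + 3) - 2*sqrt(3)*s*atan(sqrt(3)*s/3) - 36*log(s - 3) + 54*log(s - 1) - 9*log(s**2 + 3) + 6*sqrt(3)*atan(sqrt(3)*s/3) + 12)/(576*s - 1728) is an antiderivative of f.
Check: d/ds[(12*s*log(s - 3) - 18*s*log(s - 1) + 3*s*log(s**2 + 3) - 2*sqrt(3)*s*atan(sqrt(3)*s/3) - 36*log(s - 3) + 54*log(s - 1) - 9*log(s**2 + 3) + 6*sqrt(3)*atan(sqrt(3)*s/3) + 12)/(576*s - 1728)] = -1/(2*s**5 - 14*s**4 + 36*s**3 - 60*s**2 + 90*s - 54), which equals f(s).
F(9/2) = -log(7/2)/32 - sqrt(3)*atan(3*sqrt(3)/2)/288 + log(3/2)/48 + 1/72 + log(93/4)/192; F(7/2) = -log(5/2)/32 - log(2)/48 - sqrt(3)*atan(7*sqrt(3)/6)/288 + log(61/4)/192 + 1/24.
Integral = F(9/2) - F(7/2) = -log(7/2)/32 - 1/36 - log(61/4)/192 - sqrt(3)*atan(3*sqrt(3)/2)/288 + sqrt(3)*atan(7*sqrt(3)/6)/288 + log(3/2)/48 + log(2)/48 + log(93/4)/192 + log(5/2)/32.

Antiderivative: F(s) = (12*s*log(s - 3) - 18*s*log(s - 1) + 3*s*log(s**2 + 3) - 2*sqrt(3)*s*atan(sqrt(3)*s/3) - 36*log(s - 3) + 54*log(s - 1) - 9*log(s**2 + 3) + 6*sqrt(3)*atan(sqrt(3)*s/3) + 12)/(576*s - 1728); value = -log(7/2)/32 - 1/36 - log(61/4)/192 - sqrt(3)*atan(3*sqrt(3)/2)/288 + sqrt(3)*atan(7*sqrt(3)/6)/288 + log(3/2)/48 + log(2)/48 + log(93/4)/192 + log(5/2)/32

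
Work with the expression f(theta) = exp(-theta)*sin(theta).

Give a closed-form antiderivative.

An antiderivative is F(theta) = -exp(-theta)*sin(theta)/2 - exp(-theta)*cos(theta)/2.

A first test for any F(theta): its theta-derivative must equal f(theta) identically.
Check: d/dtheta[-exp(-theta)*sin(theta)/2 - exp(-theta)*cos(theta)/2] = exp(-theta)*sin(theta) = f(theta).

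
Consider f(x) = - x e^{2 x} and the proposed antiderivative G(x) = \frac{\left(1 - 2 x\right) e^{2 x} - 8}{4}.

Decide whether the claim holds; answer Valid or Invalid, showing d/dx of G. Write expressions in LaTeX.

d/dx[G] = - x e^{2 x}
This equals f(x) exactly, so the claim holds.

Valid: G'(x) = f(x).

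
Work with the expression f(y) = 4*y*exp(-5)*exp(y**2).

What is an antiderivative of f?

The substitution u = y**2 - 5 works: f is exactly (dF/du)*(du/dy) for that inner function.
Check: d/dy[2*exp(-5)*exp(y**2)] = 4*y*exp(-5)*exp(y**2) = f(y).

An antiderivative is F(y) = 2*exp(-5)*exp(y**2).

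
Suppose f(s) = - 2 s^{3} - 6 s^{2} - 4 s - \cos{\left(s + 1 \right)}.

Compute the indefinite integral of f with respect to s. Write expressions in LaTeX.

F(s) = - \frac{s^{4}}{2} - 2 s^{3} - 2 s^{2} - \sin{\left(s + 1 \right)} + C

Integrate term by term and add the pieces.
Check: d/ds[- \frac{s^{4}}{2} - 2 s^{3} - 2 s^{2} - \sin{\left(s + 1 \right)}] = - 2 s^{3} - 6 s^{2} - 4 s - \cos{\left(s + 1 \right)} = f(s).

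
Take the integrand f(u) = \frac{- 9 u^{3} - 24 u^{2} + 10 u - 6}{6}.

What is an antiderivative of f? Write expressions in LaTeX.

Since d/du undoes antidifferentiation here, F'(u) = f(u) is required of F(u).
Check: d/du[- \frac{3 u^{4}}{8} - \frac{4 u^{3}}{3} + \frac{5 u^{2}}{6} - u] = - \frac{3 u^{3}}{2} - 4 u^{2} + \frac{5 u}{3} - 1, which equals f(u).

An antiderivative is F(u) = - \frac{3 u^{4}}{8} - \frac{4 u^{3}}{3} + \frac{5 u^{2}}{6} - u.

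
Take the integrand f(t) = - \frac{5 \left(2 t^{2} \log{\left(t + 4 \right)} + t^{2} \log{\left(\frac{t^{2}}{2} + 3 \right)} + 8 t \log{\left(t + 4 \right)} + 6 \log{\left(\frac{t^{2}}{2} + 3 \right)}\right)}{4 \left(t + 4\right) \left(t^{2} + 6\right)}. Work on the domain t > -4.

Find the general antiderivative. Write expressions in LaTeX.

f has the shape u'v + uv' for u = - \frac{5 \log{\left(\frac{t^{2}}{2} + 3 \right)}}{4} and v = \log{\left(t + 4 \right)} — it is the derivative of the product u*v.
Check: d/dt[- \frac{5 \log{\left(t + 4 \right)} \log{\left(\frac{t^{2}}{2} + 3 \right)}}{4}] = \frac{- 10 t^{2} \log{\left(t + 4 \right)} - 5 t^{2} \log{\left(\frac{t^{2}}{2} + 3 \right)} - 40 t \log{\left(t + 4 \right)} - 30 \log{\left(\frac{t^{2}}{2} + 3 \right)}}{4 t^{3} + 16 t^{2} + 24 t + 96}, which equals f(t).

F(t) = - \frac{5 \log{\left(t + 4 \right)} \log{\left(\frac{t^{2}}{2} + 3 \right)}}{4} + C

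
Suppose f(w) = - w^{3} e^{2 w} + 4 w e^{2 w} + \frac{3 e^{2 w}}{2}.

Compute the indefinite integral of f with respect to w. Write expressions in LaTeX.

F(w) = - \frac{\left(4 w^{3} - 6 w^{2} - 10 w - 1\right) e^{2 w}}{8} + C

Recognize the product-rule pattern: f = u'v + uv' with u = - \frac{w^{3}}{2} + \frac{3 w^{2}}{4} + \frac{5 w}{4} + \frac{1}{8}, v = e^{2 w}, so integration by parts undoes it.
Check: d/dw[- \frac{\left(4 w^{3} - 6 w^{2} - 10 w - 1\right) e^{2 w}}{8}] = - w^{3} e^{2 w} + 4 w e^{2 w} + \frac{3 e^{2 w}}{2} = f(w).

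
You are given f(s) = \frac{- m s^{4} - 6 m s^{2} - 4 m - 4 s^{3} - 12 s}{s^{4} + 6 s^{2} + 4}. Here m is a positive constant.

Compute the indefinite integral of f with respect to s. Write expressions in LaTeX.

F(s) = - m s - \log{\left(\frac{s^{4}}{2} + 3 s^{2} + 2 \right)} + C

Any candidate F(s) must reproduce f(s) exactly when differentiated.
Check: d/ds[- m s - \log{\left(\frac{s^{4}}{2} + 3 s^{2} + 2 \right)}] = \frac{- m s^{4} - 6 m s^{2} - 4 m - 4 s^{3} - 12 s}{s^{4} + 6 s^{2} + 4} = f(s).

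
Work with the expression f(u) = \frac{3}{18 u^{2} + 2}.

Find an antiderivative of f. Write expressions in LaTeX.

An antiderivative is F(u) = \frac{\operatorname{atan}{\left(3 u \right)}}{2}.

A first test for any F(u): its u-derivative must equal f(u) identically.
Check: d/du[\frac{\operatorname{atan}{\left(3 u \right)}}{2}] = \frac{3}{18 u^{2} + 2} = f(u).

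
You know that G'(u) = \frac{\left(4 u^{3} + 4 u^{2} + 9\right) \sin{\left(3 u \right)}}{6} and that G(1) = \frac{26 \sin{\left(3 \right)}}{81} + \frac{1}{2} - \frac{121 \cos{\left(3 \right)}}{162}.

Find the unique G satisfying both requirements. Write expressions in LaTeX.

G(u) = \frac{- 36 u^{3} \cos{\left(3 u \right)} + 36 u^{2} \sin{\left(3 u \right)} - 36 u^{2} \cos{\left(3 u \right)} + 24 u \sin{\left(3 u \right)} + 24 u \cos{\left(3 u \right)} - 8 \sin{\left(3 u \right)} - 73 \cos{\left(3 u \right)} + 81}{162}

For G(u) to be correct, d/du[G] must agree with the stated G'(u) identically.
A general antiderivative is - \frac{2 u^{3} \cos{\left(3 u \right)}}{9} + \frac{2 u^{2} \sin{\left(3 u \right)}}{9} - \frac{2 u^{2} \cos{\left(3 u \right)}}{9} + \frac{4 u \sin{\left(3 u \right)}}{27} + \frac{4 u \cos{\left(3 u \right)}}{27} - \frac{4 \sin{\left(3 u \right)}}{81} - \frac{73 \cos{\left(3 u \right)}}{162} + C.
The condition gives C = \frac{26 \sin{\left(3 \right)}}{81} + \frac{1}{2} - \frac{121 \cos{\left(3 \right)}}{162} - (\frac{26 \sin{\left(3 \right)}}{81} - \frac{121 \cos{\left(3 \right)}}{162}) = \frac{1}{2}.
So G(u) = \frac{- 36 u^{3} \cos{\left(3 u \right)} + 36 u^{2} \sin{\left(3 u \right)} - 36 u^{2} \cos{\left(3 u \right)} + 24 u \sin{\left(3 u \right)} + 24 u \cos{\left(3 u \right)} - 8 \sin{\left(3 u \right)} - 73 \cos{\left(3 u \right)} + 81}{162}.
Check: d/du[\frac{- 36 u^{3} \cos{\left(3 u \right)} + 36 u^{2} \sin{\left(3 u \right)} - 36 u^{2} \cos{\left(3 u \right)} + 24 u \sin{\left(3 u \right)} + 24 u \cos{\left(3 u \right)} - 8 \sin{\left(3 u \right)} - 73 \cos{\left(3 u \right)} + 81}{162}] = \frac{2 u^{3} \sin{\left(3 u \right)}}{3} + \frac{2 u^{2} \sin{\left(3 u \right)}}{3} + \frac{3 \sin{\left(3 u \right)}}{2}, which equals G'(u).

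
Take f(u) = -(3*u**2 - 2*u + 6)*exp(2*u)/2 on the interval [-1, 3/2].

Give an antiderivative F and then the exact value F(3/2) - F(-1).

Antiderivative: F(u) = -3*u**2*exp(2*u)/4 + 5*u*exp(2*u)/4 - 17*exp(2*u)/8; value = -31*exp(3)/16 + 33*exp(-2)/8

Recognize the product-rule pattern: f = v'r + vr' with v = -3*u**2/4 + 5*u/4 - 17/8, r = exp(2*u), so integration by parts undoes it.
F(u) = -3*u**2*exp(2*u)/4 + 5*u*exp(2*u)/4 - 17*exp(2*u)/8 is an antiderivative of f.
Check: d/du[-3*u**2*exp(2*u)/4 + 5*u*exp(2*u)/4 - 17*exp(2*u)/8] = -3*u**2*exp(2*u)/2 + u*exp(2*u) - 3*exp(2*u), which equals f(u).
F(3/2) = -31*exp(3)/16; F(-1) = -33*exp(-2)/8.
Integral = F(3/2) - F(-1) = -31*exp(3)/16 + 33*exp(-2)/8.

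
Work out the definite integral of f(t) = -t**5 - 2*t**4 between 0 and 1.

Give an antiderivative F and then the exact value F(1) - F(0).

Antiderivative: F(t) = -t**6/6 - 2*t**5/5; value = -17/30

The integrand splits into summands that can be handled one at a time.
F(t) = -t**6/6 - 2*t**5/5 is an antiderivative of f.
Check: d/dt[-t**6/6 - 2*t**5/5] = -t**5 - 2*t**4 = f(t).
F(1) = -17/30; F(0) = 0.
Integral = F(1) - F(0) = -17/30.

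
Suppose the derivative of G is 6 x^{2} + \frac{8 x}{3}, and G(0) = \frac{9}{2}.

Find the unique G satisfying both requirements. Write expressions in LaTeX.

G(x) = 2 x^{3} + \frac{4 x^{2}}{3} + \frac{9}{2}

The integrand splits into summands that can be handled one at a time.
A general antiderivative is 2 x^{3} + \frac{4 x^{2}}{3} + 4 + C.
The condition gives C = \frac{9}{2} - (4) = \frac{1}{2}.
So G(x) = 2 x^{3} + \frac{4 x^{2}}{3} + \frac{9}{2}.
Check: d/dx[2 x^{3} + \frac{4 x^{2}}{3} + \frac{9}{2}] = 6 x^{2} + \frac{8 x}{3} = G'(x).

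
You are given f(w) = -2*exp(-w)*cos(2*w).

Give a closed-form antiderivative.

A first test for any F(w): its w-derivative must equal f(w) identically.
Check: d/dw[2*(-2*sin(2*w) + cos(2*w))*exp(-w)/5] = -2*exp(-w)*cos(2*w) = f(w).

An antiderivative is F(w) = 2*(-2*sin(2*w) + cos(2*w))*exp(-w)/5.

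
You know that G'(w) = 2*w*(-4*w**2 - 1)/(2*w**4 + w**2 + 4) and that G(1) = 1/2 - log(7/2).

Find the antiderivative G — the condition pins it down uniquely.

The substitution u = w**4 + w**2/2 + 2 works: G'(w) is exactly (dG/du)*(du/dw) for that inner function.
A general antiderivative is -log(w**4 + w**2/2 + 2) + C.
The condition gives C = 1/2 - log(7/2) - (-log(7/2)) = 1/2.
So G(w) = -(2*log(w**4 + w**2/2 + 2) - 1)/2.
Check: d/dw[-(2*log(w**4 + w**2/2 + 2) - 1)/2] = (-8*w**3 - 2*w)/(2*w**4 + w**2 + 4), which equals G'(w).

G(w) = -(2*log(w**4 + w**2/2 + 2) - 1)/2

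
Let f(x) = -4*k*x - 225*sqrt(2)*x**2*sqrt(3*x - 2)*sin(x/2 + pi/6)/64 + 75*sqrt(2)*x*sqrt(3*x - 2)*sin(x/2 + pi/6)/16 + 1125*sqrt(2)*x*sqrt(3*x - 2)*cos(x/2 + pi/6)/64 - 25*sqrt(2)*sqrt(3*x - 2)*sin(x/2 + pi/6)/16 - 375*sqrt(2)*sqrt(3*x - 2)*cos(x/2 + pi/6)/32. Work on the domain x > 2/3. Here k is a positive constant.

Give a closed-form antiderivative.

The integrand splits into summands that can be handled one at a time.
Check: d/dx[-2*k*x**2 + 225*x**2*sqrt(3*x/2 - 1)*cos(x/2 + pi/6)/16 - 75*x*sqrt(3*x/2 - 1)*cos(x/2 + pi/6)/4 + 25*sqrt(3*x/2 - 1)*cos(x/2 + pi/6)/4] = sqrt(2)*(-128*sqrt(2)*k*x*sqrt(3*x - 2) - 675*x**3*sin(x/2 + pi/6) + 1350*x**2*sin(x/2 + pi/6) + 3375*x**2*cos(x/2 + pi/6) - 900*x*sin(x/2 + pi/6) - 4500*x*cos(x/2 + pi/6) + 200*sin(x/2 + pi/6) + 1500*cos(x/2 + pi/6))/(64*sqrt(3*x - 2)), which equals f(x).

An antiderivative is F(x) = -2*k*x**2 + 225*x**2*sqrt(3*x/2 - 1)*cos(x/2 + pi/6)/16 - 75*x*sqrt(3*x/2 - 1)*cos(x/2 + pi/6)/4 + 25*sqrt(3*x/2 - 1)*cos(x/2 + pi/6)/4.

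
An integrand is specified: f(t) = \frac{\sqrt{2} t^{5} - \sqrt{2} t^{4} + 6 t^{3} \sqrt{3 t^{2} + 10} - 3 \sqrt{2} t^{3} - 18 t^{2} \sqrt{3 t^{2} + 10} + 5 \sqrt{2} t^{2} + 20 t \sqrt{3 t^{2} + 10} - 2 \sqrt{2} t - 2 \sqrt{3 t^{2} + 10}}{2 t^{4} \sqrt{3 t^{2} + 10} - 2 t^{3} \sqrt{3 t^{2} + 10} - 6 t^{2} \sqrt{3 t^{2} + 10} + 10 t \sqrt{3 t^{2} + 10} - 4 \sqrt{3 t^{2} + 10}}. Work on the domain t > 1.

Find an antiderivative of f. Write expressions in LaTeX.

Check any antiderivative F(t) by computing F'(t) and comparing it with f(t).
Check: d/dt[\frac{2 t^{2} \sqrt{3 t^{2} + 10} + 18 \sqrt{2} t^{2} \log{\left(t + 2 \right)} + 18 \sqrt{2} t^{2} \log{\left(2 \right)} - 4 t \sqrt{3 t^{2} + 10} - 36 \sqrt{2} t \log{\left(t + 2 \right)} - 36 \sqrt{2} t \log{\left(2 \right)} + 2 \sqrt{3 t^{2} + 10} + 18 \sqrt{2} \log{\left(t + 2 \right)} - 3 \sqrt{2} + 18 \sqrt{2} \log{\left(2 \right)}}{6 \sqrt{2} t^{2} - 12 \sqrt{2} t + 6 \sqrt{2}}] = \frac{\sqrt{2} t^{5} - \sqrt{2} t^{4} + 6 t^{3} \sqrt{3 t^{2} + 10} - 3 \sqrt{2} t^{3} - 18 t^{2} \sqrt{3 t^{2} + 10} + 5 \sqrt{2} t^{2} + 20 t \sqrt{3 t^{2} + 10} - 2 \sqrt{2} t - 2 \sqrt{3 t^{2} + 10}}{2 t^{4} \sqrt{3 t^{2} + 10} - 2 t^{3} \sqrt{3 t^{2} + 10} - 6 t^{2} \sqrt{3 t^{2} + 10} + 10 t \sqrt{3 t^{2} + 10} - 4 \sqrt{3 t^{2} + 10}} = f(t).

An antiderivative is F(t) = \frac{2 t^{2} \sqrt{3 t^{2} + 10} + 18 \sqrt{2} t^{2} \log{\left(t + 2 \right)} + 18 \sqrt{2} t^{2} \log{\left(2 \right)} - 4 t \sqrt{3 t^{2} + 10} - 36 \sqrt{2} t \log{\left(t + 2 \right)} - 36 \sqrt{2} t \log{\left(2 \right)} + 2 \sqrt{3 t^{2} + 10} + 18 \sqrt{2} \log{\left(t + 2 \right)} - 3 \sqrt{2} + 18 \sqrt{2} \log{\left(2 \right)}}{6 \sqrt{2} t^{2} - 12 \sqrt{2} t + 6 \sqrt{2}}.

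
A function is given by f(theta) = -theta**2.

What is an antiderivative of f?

A first test for any F(theta): its theta-derivative must equal f(theta) identically.
Check: d/dtheta[-theta**3/3] = -theta**2 = f(theta).

An antiderivative is F(theta) = -theta**3/3.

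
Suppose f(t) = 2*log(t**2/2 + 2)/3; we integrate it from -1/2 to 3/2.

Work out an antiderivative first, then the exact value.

Antiderivative: F(t) = 2*t*log(t**2/2 + 2)/3 - 4*t/3 + 8*atan(t/2)/3; value = -8/3 + log(17/8)/3 + 8*atan(1/4)/3 + log(25/8) + 8*atan(3/4)/3

For F(t) to be correct the identity F'(t) - f(t) = 0 must hold.
F(t) = 2*t*log(t**2/2 + 2)/3 - 4*t/3 + 8*atan(t/2)/3 is an antiderivative of f.
Check: d/dt[2*t*log(t**2/2 + 2)/3 - 4*t/3 + 8*atan(t/2)/3] = 2*log(t**2/2 + 2)/3 = f(t).
F(3/2) = -2 + log(25/8) + 8*atan(3/4)/3; F(-1/2) = -8*atan(1/4)/3 - log(17/8)/3 + 2/3.
Integral = F(3/2) - F(-1/2) = -8/3 + log(17/8)/3 + 8*atan(1/4)/3 + log(25/8) + 8*atan(3/4)/3.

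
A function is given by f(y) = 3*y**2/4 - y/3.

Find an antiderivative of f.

An antiderivative is F(y) = y**2*(3*y - 2)/12.

The integrand splits into summands that can be handled one at a time.
Check: d/dy[y**2*(3*y - 2)/12] = 3*y**2/4 - y/3 = f(y).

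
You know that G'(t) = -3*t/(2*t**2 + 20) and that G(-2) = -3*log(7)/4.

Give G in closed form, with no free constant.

G(t) = -3*log(t**2/2 + 5)/4

G'(t) matches the chain-rule pattern g'(h)*h' with inner function h(t) = t**2/2 + 5; substituting u = h(t) collapses the integral.
A general antiderivative is -3*log(t**2/2 + 5)/4 + C.
The condition gives C = -3*log(7)/4 - (-3*log(7)/4) = 0.
So G(t) = -3*log(t**2/2 + 5)/4.
Check: d/dt[-3*log(t**2/2 + 5)/4] = -3*t/(2*t**2 + 20) = G'(t).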